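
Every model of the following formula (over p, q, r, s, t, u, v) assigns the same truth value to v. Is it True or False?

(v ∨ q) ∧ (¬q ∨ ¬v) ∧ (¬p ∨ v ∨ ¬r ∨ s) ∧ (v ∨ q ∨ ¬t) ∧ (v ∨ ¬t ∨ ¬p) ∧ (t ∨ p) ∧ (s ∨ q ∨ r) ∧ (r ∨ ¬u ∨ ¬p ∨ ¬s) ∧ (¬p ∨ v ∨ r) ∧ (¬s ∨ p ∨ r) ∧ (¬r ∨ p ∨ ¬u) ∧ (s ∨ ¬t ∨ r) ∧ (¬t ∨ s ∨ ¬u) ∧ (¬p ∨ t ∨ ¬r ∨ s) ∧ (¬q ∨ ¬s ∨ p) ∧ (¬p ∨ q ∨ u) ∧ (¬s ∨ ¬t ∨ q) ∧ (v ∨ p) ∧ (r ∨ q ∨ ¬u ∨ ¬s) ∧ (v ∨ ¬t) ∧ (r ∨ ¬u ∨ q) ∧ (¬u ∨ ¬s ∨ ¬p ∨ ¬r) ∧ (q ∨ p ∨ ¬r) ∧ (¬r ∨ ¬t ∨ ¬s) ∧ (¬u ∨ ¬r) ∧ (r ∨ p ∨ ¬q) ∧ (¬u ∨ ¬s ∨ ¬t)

Suppose v = True.
The clause (¬q) is unit, so q = False.
Case t = True:
The clause (¬s) is unit, so s = False.
The clause (r) is unit, so r = True.
The clause (¬u) is unit, so u = False.
The clause (¬p) is unit, so p = False.
But (p) is also a unit clause — contradiction.
Undo t and try t = False.
The clause (p) is unit, so p = True.
The clause (u) is unit, so u = True.
The clause (r) is unit, so r = True.
But (¬r) is also a unit clause — contradiction.
Neither t = True nor t = False works.
So every satisfying assignment has v = False.

False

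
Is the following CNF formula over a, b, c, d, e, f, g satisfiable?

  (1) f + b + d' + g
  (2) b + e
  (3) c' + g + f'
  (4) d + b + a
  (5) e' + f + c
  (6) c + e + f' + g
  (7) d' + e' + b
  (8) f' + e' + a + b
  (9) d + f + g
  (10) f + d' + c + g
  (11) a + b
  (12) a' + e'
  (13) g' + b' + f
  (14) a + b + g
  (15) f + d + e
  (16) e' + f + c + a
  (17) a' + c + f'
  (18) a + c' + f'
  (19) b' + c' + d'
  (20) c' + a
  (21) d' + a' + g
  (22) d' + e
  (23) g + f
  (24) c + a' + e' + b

Try b = 1.
Try a = 0.
(c') alone gives c = 0.
Try e = 1.
(f) alone gives f = 1.
All clauses hold; d, g can take either value.
A satisfying assignment: a=0,  b=1,  c=0,  d=1,  e=1,  f=1,  g=1.

Yes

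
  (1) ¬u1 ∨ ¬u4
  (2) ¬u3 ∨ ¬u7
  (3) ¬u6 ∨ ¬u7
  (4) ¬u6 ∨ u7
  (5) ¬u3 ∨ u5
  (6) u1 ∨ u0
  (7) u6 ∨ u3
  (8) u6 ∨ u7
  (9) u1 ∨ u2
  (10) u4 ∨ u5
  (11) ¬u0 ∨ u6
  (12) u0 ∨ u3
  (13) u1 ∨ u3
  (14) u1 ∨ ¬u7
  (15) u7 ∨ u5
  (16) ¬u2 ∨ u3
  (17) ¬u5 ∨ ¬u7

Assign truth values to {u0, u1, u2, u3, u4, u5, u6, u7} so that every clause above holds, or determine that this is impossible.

Suppose u1 = False.
Unit clause (u0) forces u0 = True.
Unit clause (u2) forces u2 = True.
Unit clause (u6) forces u6 = True.
Unit clause (¬u7) forces u7 = False.
That conflicts with the unit clause (u7).
So u1 must be the other value — set u1 = True.
Unit clause (¬u4) forces u4 = False.
Unit clause (u5) forces u5 = True.
Unit clause (¬u7) forces u7 = False.
Unit clause (¬u6) forces u6 = False.
That conflicts with the unit clause (u6).
Neither u1 = True nor u1 = False works.

UNSATISFIABLE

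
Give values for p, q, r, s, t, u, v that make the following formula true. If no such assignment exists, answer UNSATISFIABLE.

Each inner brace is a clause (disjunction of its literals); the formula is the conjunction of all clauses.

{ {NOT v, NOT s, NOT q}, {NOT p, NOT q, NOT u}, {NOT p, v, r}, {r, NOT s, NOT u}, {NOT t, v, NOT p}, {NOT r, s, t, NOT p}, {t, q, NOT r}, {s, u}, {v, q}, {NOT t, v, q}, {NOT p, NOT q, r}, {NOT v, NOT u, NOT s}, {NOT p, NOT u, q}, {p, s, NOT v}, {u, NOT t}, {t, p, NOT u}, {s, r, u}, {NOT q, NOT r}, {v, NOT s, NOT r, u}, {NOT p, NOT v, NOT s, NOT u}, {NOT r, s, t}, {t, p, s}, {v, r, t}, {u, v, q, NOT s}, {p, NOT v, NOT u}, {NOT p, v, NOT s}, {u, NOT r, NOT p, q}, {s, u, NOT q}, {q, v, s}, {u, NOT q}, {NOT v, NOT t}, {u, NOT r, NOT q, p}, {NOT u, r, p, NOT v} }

p=false,  q=true,  r=false,  s=false,  t=true,  u=true,  v=false

Branch on s: set s = false.
Unit clause (u) forces u = true.
Branch on p: set p = false.
Unit clause (NOT v) forces v = false.
Unit clause (q) forces q = true.
Unit clause (t) forces t = true.
Unit clause (NOT r) forces r = false.
All clauses are satisfied.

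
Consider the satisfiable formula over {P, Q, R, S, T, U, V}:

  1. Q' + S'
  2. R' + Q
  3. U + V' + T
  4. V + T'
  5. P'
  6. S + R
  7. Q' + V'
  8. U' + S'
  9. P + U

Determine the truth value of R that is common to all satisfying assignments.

True

Suppose R = 0.
Unit clause (P') forces P = 0.
Unit clause (S) forces S = 1.
Unit clause (Q') forces Q = 0.
Unit clause (U') forces U = 0.
But (U) is also a unit clause — contradiction.
So every satisfying assignment has R = True.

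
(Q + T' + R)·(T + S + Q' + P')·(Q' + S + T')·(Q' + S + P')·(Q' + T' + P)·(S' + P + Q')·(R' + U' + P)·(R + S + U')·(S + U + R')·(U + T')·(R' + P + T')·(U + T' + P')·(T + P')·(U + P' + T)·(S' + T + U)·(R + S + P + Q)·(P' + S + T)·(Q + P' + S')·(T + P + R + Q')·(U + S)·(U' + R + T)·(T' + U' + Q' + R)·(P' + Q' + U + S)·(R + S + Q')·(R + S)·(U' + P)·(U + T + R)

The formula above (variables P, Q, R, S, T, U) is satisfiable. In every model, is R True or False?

True

Suppose R = 0.
The clause (S) is unit, so S = 1.
Branch on Q: set Q = 1.
The clause (P) is unit, so P = 1.
The clause (T) is unit, so T = 1.
The clause (U) is unit, so U = 1.
Now (U') is unsatisfied and unit — conflict.
Backtrack on Q: now try Q = 0.
The clause (T') is unit, so T = 0.
The clause (P') is unit, so P = 0.
The clause (U) is unit, so U = 1.
Now (U') is unsatisfied and unit — conflict.
Either choice for Q ends in contradiction.
So every satisfying assignment has R = True.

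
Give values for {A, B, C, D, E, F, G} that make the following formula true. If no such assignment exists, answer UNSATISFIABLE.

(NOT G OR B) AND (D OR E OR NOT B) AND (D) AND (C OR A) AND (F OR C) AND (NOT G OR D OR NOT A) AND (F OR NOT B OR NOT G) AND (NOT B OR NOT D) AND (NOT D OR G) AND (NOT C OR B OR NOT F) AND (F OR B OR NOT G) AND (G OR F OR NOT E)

UNSATISFIABLE

The clause (D) is unit, so D = true.
The clause (NOT B) is unit, so B = false.
The clause (NOT G) is unit, so G = false.
But (G) is also a unit clause — contradiction.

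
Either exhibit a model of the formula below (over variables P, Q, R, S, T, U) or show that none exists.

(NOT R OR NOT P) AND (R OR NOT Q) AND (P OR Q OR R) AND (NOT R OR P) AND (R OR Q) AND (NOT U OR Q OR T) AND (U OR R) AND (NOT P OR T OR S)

UNSATISFIABLE

Suppose R = false.
From the singleton clause (NOT Q), Q = false.
Now (Q) is unsatisfied and unit — conflict.
So R must be the other value — set R = true.
From the singleton clause (NOT P), P = false.
Now (P) is unsatisfied and unit — conflict.
Both values of R lead to a conflict.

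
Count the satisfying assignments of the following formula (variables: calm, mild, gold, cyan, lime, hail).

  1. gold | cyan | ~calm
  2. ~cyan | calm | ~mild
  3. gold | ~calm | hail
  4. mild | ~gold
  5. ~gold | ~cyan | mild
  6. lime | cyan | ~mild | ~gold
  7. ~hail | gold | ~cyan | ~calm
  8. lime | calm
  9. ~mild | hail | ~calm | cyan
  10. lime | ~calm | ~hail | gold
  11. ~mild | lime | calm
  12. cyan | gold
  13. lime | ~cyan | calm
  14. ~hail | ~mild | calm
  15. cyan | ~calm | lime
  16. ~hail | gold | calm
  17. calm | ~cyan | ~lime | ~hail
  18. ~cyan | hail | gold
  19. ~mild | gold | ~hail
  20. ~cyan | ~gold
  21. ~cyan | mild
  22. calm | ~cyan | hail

There are 2^6 = 64 truth assignments over (calm, mild, gold, cyan, lime, hail).
Split on gold. With gold = 1, the clauses containing gold are satisfied and ~gold drops from the rest; 2 of the 2^5 = 32 assignments to the other variables satisfy what remains.
With gold = 0, by the same count on the reduced clause set, 0 assignments work.
(One model: calm=F, mild=T, gold=T, cyan=F, lime=T, hail=F.)
Total: 2 + 0 = 2.

2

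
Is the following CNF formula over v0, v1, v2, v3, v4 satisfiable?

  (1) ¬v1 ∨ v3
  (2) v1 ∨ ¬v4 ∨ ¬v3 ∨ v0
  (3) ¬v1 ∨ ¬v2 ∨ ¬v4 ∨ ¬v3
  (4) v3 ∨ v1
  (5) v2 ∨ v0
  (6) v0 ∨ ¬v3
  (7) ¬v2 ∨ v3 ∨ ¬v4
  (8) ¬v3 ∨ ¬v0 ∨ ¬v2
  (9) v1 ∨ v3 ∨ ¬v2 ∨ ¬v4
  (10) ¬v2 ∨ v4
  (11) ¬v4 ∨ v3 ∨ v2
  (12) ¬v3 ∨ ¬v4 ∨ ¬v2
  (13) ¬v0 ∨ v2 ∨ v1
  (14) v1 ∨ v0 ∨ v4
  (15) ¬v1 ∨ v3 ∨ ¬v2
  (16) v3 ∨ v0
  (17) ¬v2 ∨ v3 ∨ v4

Try v1 = True.
From the singleton clause (v3), v3 = True.
From the singleton clause (v0), v0 = True.
From the singleton clause (¬v2), v2 = False.
Every clause is now satisfied; v4 is unconstrained.
A satisfying assignment: v0=True, v1=True, v2=False, v3=True, v4=True.

Yes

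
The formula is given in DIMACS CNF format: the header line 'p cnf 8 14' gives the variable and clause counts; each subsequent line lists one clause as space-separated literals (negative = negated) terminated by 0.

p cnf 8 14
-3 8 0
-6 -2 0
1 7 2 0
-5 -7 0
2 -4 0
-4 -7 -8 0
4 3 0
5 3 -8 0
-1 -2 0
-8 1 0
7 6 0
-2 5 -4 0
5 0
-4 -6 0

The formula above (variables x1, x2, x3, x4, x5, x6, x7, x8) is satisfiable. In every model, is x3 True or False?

True

Suppose x3 = False.
(x4) alone gives x4 = True.
(x2) alone gives x2 = True.
(¬x6) alone gives x6 = False.
(¬x1) alone gives x1 = False.
(¬x8) alone gives x8 = False.
(x7) alone gives x7 = True.
(¬x5) alone gives x5 = False.
That conflicts with the unit clause (x5).
So every satisfying assignment has x3 = True.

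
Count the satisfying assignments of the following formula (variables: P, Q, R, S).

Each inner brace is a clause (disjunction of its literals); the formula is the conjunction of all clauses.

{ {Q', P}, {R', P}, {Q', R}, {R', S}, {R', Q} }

5

There are 2^4 = 16 truth assignments over (P, Q, R, S).
Check each against the 5 clauses (columns in the order P, Q, R, S):
  F F F F  ✓ satisfies all
  F F F T  ✓ satisfies all
  F F T F  ✗ fails (R' + P)
  F F T T  ✗ fails (R' + P)
  F T F F  ✗ fails (Q' + P)
  F T F T  ✗ fails (Q' + P)
  F T T F  ✗ fails (Q' + P)
  F T T T  ✗ fails (Q' + P)
  T F F F  ✓ satisfies all
  T F F T  ✓ satisfies all
  T F T F  ✗ fails (R' + S)
  T F T T  ✗ fails (R' + Q)
  T T F F  ✗ fails (Q' + R)
  T T F T  ✗ fails (Q' + R)
  T T T F  ✗ fails (R' + S)
  T T T T  ✓ satisfies all
5 of the 16 rows are models.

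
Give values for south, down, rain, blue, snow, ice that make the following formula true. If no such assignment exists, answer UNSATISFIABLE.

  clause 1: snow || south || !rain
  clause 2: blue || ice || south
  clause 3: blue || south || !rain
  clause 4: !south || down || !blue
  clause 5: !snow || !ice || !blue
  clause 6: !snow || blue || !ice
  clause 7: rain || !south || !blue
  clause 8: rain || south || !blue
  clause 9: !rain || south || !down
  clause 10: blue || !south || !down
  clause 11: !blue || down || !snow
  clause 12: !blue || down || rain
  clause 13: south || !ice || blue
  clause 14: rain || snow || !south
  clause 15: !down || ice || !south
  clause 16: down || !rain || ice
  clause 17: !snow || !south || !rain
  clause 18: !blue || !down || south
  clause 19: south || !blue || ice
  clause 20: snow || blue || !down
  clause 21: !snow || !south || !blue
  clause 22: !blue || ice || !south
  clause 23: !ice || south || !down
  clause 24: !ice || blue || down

south: true, down: false, rain: false, blue: false, snow: true, ice: false

Suppose snow = true.
Suppose ice = false.
Suppose blue = false.
Unit clause (south) forces south = true.
Unit clause (!down) forces down = false.
Unit clause (!rain) forces rain = false.
All clauses are satisfied.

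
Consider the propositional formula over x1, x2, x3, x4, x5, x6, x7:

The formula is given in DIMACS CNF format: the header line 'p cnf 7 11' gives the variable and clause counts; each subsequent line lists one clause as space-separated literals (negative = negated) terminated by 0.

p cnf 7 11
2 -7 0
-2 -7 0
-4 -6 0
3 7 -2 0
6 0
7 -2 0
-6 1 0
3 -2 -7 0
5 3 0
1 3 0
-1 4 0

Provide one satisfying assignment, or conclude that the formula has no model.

(x6) alone gives x6 = True.
(¬x4) alone gives x4 = False.
(x1) alone gives x1 = True.
But (¬x1) is also a unit clause — contradiction.

UNSATISFIABLE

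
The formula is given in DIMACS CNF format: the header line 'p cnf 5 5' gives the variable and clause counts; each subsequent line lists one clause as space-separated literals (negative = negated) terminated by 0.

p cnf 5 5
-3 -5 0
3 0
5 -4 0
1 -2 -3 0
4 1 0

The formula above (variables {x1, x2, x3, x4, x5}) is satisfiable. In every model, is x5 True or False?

False

Suppose x5 = True.
The clause (¬x3) is unit, so x3 = False.
But (x3) is also a unit clause — contradiction.
So every satisfying assignment has x5 = False.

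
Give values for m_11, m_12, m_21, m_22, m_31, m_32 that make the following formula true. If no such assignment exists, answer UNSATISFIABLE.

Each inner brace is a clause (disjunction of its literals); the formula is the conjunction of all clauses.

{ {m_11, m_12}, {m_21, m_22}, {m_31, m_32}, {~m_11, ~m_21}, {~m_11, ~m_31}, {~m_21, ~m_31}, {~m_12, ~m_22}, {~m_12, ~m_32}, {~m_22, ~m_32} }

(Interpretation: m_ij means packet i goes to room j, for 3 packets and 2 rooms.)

UNSATISFIABLE

Try m_11 = 1.
From the singleton clause (~m_21), m_21 = 0.
From the singleton clause (m_22), m_22 = 1.
From the singleton clause (~m_31), m_31 = 0.
From the singleton clause (m_32), m_32 = 1.
But (~m_32) is also a unit clause — contradiction.
That branch fails; take m_11 = 0 instead.
From the singleton clause (m_12), m_12 = 1.
From the singleton clause (~m_22), m_22 = 0.
From the singleton clause (m_21), m_21 = 1.
From the singleton clause (~m_31), m_31 = 0.
From the singleton clause (m_32), m_32 = 1.
But (~m_32) is also a unit clause — contradiction.
Neither m_11 = 1 nor m_11 = 0 works.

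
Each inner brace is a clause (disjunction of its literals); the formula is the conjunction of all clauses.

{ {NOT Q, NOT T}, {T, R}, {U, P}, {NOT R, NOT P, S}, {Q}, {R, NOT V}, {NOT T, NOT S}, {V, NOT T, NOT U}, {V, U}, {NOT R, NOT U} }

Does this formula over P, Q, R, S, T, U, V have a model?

From the singleton clause (Q), Q = true.
From the singleton clause (NOT T), T = false.
From the singleton clause (R), R = true.
From the singleton clause (NOT U), U = false.
From the singleton clause (P), P = true.
From the singleton clause (S), S = true.
From the singleton clause (V), V = true.
Every clause now holds.
A satisfying assignment: P: true; Q: true; R: true; S: true; T: false; U: false; V: true.

Yes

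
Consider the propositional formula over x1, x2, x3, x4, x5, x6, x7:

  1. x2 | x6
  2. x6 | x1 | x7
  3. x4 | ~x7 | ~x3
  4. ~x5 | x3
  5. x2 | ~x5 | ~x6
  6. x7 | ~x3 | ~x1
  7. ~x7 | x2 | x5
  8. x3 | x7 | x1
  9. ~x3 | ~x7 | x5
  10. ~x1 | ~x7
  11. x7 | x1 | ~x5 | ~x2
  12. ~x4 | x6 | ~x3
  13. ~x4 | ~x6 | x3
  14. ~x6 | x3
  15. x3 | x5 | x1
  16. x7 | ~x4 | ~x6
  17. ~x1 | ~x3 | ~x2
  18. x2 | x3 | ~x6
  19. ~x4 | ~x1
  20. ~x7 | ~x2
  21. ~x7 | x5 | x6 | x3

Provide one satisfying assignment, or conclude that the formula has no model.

Suppose x2 = 1.
Unit clause (~x7) forces x7 = 0.
Suppose x6 = 0.
Unit clause (x1) forces x1 = 1.
Unit clause (~x3) forces x3 = 0.
Unit clause (~x5) forces x5 = 0.
Unit clause (~x4) forces x4 = 0.
This assignment satisfies each clause.

x1 ↦ 1,  x2 ↦ 1,  x3 ↦ 0,  x4 ↦ 0,  x5 ↦ 0,  x6 ↦ 0,  x7 ↦ 0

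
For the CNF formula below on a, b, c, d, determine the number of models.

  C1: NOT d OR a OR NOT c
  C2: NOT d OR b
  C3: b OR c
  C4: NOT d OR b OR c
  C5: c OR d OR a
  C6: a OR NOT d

7

There are 2^4 = 16 truth assignments over (a, b, c, d).
Split on c. With c = true, the clauses containing c are satisfied and NOT c drops from the rest; 5 of the 2^3 = 8 assignments to the other variables satisfy what remains.
With c = false, by the same count on the reduced clause set, 2 assignments work.
Total: 5 + 2 = 7.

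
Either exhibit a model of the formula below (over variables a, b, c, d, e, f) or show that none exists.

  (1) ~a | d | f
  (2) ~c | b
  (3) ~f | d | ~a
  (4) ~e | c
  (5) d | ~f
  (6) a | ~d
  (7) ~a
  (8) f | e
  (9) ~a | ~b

a ↦ 0, b ↦ 1, c ↦ 1, d ↦ 0, e ↦ 1, f ↦ 0

The clause (~a) is unit, so a = 0.
The clause (~d) is unit, so d = 0.
The clause (~f) is unit, so f = 0.
The clause (e) is unit, so e = 1.
The clause (c) is unit, so c = 1.
The clause (b) is unit, so b = 1.
Every clause now holds.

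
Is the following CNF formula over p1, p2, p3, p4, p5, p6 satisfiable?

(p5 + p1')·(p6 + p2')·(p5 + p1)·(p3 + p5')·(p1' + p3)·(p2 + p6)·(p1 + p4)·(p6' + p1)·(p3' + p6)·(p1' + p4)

Yes

Case p5 = 1:
(p3) alone gives p3 = 1.
(p6) alone gives p6 = 1.
(p1) alone gives p1 = 1.
(p4) alone gives p4 = 1.
No clause remains; p2 is free.
A satisfying assignment: p1=1; p2=1; p3=1; p4=1; p5=1; p6=1.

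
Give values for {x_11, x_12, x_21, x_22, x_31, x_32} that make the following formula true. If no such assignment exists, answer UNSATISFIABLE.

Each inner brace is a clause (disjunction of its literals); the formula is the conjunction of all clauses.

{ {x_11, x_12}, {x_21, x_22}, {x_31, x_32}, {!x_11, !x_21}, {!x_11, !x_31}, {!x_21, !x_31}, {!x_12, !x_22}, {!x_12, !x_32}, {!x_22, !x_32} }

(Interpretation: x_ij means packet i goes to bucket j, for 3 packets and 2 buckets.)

Try x_11 = true.
Unit clause (!x_21) forces x_21 = false.
Unit clause (x_22) forces x_22 = true.
Unit clause (!x_31) forces x_31 = false.
Unit clause (x_32) forces x_32 = true.
That conflicts with the unit clause (!x_32).
Undo x_11 and try x_11 = false.
Unit clause (x_12) forces x_12 = true.
Unit clause (!x_22) forces x_22 = false.
Unit clause (x_21) forces x_21 = true.
Unit clause (!x_31) forces x_31 = false.
Unit clause (x_32) forces x_32 = true.
That conflicts with the unit clause (!x_32).
Either choice for x_11 ends in contradiction.

UNSATISFIABLE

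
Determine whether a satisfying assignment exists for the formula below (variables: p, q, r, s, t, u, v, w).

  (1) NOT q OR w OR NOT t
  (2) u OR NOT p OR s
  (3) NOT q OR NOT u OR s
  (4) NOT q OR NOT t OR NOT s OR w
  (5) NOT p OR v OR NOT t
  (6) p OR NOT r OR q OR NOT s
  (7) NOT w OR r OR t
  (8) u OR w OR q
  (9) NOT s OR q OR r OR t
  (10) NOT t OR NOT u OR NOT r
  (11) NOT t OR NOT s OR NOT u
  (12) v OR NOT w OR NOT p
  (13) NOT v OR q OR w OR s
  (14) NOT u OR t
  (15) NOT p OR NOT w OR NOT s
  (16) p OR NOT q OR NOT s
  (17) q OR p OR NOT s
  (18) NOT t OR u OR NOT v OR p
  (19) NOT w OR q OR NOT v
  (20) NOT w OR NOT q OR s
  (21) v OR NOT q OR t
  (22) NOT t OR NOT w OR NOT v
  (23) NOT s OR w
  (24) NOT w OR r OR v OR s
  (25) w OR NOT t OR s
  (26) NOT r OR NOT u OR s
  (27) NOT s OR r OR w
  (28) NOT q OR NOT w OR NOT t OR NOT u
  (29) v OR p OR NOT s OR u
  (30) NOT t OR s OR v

Case u = false:
Case p = false:
Case w = false:
From the singleton clause (q), q = true.
From the singleton clause (NOT t), t = false.
From the singleton clause (NOT s), s = false.
From the singleton clause (v), v = true.
No clause remains; r is free.
A satisfying assignment: p=false, q=true, r=true, s=false, t=false, u=false, v=true, w=false.

Yes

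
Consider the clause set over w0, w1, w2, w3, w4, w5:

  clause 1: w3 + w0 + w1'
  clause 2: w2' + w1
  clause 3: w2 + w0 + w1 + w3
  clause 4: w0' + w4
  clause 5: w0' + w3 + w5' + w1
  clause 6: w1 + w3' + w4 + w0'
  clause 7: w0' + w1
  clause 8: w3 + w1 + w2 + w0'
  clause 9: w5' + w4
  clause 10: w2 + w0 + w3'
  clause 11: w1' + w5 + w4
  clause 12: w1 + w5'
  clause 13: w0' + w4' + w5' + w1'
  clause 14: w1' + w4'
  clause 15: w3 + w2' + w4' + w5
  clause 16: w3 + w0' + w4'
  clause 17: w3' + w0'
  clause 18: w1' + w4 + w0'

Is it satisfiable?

Branch on w2: set w2 = 0.
Branch on w0: set w0 = 0.
(w3') alone gives w3 = 0.
(w1') alone gives w1 = 0.
That conflicts with the unit clause (w1).
Backtrack on w0: now try w0 = 1.
(w4) alone gives w4 = 1.
(w1) alone gives w1 = 1.
That conflicts with the unit clause (w1').
Both values of w0 lead to a conflict.
Backtrack on w2: now try w2 = 1.
(w1) alone gives w1 = 1.
(w4') alone gives w4 = 0.
(w0') alone gives w0 = 0.
(w3) alone gives w3 = 1.
(w5') alone gives w5 = 0.
That conflicts with the unit clause (w5).
Both values of w2 lead to a conflict.
No assignment satisfies every clause.

No, unsatisfiable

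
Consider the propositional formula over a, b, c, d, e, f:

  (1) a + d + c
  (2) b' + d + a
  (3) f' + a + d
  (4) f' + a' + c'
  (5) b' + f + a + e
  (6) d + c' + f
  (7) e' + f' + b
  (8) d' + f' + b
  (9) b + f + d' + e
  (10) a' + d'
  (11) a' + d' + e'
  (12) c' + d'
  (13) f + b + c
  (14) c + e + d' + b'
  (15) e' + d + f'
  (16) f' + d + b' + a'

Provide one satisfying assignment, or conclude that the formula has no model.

a=1; b=1; c=0; d=0; e=1; f=0

Case a = 1:
(d') alone gives d = 0.
Case f = 0:
(c') alone gives c = 0.
(b) alone gives b = 1.
Every clause is now satisfied; e is unconstrained.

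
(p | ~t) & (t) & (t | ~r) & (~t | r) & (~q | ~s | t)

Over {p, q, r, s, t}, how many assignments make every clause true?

4

There are 2^5 = 32 truth assignments over (p, q, r, s, t).
Split on q. With q = 1, the clauses containing q are satisfied and ~q drops from the rest; 2 of the 2^4 = 16 assignments to the other variables satisfy what remains.
With q = 0, by the same count on the reduced clause set, 2 assignments work.
(One model: p=T, q=F, r=T, s=F, t=T.)
Total: 2 + 2 = 4.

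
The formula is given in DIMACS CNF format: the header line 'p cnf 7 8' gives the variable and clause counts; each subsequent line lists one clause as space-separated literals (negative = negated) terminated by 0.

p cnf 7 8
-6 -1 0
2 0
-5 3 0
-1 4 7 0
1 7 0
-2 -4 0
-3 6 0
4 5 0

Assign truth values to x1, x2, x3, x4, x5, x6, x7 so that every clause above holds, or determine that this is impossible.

From the singleton clause (x2), x2 = True.
From the singleton clause (¬x4), x4 = False.
From the singleton clause (x5), x5 = True.
From the singleton clause (x3), x3 = True.
From the singleton clause (x6), x6 = True.
From the singleton clause (¬x1), x1 = False.
From the singleton clause (x7), x7 = True.
This assignment satisfies each clause.

x1=False, x2=True, x3=True, x4=False, x5=True, x6=True, x7=True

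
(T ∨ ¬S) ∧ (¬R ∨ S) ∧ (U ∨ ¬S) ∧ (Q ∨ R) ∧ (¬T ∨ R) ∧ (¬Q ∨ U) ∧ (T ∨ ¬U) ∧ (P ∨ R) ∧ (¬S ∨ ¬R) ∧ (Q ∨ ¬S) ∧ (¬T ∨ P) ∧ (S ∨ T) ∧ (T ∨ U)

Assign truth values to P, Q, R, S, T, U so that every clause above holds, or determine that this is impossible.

UNSATISFIABLE

Branch on T: set T = True.
From the singleton clause (R), R = True.
From the singleton clause (S), S = True.
Now (¬S) is unsatisfied and unit — conflict.
So T must be the other value — set T = False.
From the singleton clause (¬S), S = False.
Now (S) is unsatisfied and unit — conflict.
Both values of T lead to a conflict.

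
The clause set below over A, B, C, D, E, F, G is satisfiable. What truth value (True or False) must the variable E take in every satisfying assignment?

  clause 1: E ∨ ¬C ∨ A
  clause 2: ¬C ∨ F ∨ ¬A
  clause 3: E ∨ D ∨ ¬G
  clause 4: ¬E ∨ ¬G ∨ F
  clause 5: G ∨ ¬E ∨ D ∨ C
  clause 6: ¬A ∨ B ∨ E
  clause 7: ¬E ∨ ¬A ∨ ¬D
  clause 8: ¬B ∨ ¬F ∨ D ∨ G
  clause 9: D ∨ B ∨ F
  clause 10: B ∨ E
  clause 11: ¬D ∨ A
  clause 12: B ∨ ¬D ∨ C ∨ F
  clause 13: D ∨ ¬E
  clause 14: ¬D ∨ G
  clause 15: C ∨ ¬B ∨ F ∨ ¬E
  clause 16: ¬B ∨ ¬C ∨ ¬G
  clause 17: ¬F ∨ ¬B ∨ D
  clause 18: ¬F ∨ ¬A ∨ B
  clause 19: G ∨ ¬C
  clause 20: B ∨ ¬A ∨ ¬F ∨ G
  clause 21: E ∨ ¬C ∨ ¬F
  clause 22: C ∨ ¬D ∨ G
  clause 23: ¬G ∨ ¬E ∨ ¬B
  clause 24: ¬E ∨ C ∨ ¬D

False

Suppose E = True.
The clause (D) is unit, so D = True.
The clause (¬A) is unit, so A = False.
Now (A) is unsatisfied and unit — conflict.
So every satisfying assignment has E = False.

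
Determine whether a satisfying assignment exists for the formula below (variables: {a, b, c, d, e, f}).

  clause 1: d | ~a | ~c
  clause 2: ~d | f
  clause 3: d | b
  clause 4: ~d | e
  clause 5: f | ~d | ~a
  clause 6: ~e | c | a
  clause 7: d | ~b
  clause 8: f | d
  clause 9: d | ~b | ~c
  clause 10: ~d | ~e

Unsatisfiable

Case d = 0:
(b) alone gives b = 1.
But (~b) is also a unit clause — contradiction.
That branch fails; take d = 1 instead.
(f) alone gives f = 1.
(e) alone gives e = 1.
But (~e) is also a unit clause — contradiction.
Neither d = 1 nor d = 0 works.
No assignment satisfies every clause.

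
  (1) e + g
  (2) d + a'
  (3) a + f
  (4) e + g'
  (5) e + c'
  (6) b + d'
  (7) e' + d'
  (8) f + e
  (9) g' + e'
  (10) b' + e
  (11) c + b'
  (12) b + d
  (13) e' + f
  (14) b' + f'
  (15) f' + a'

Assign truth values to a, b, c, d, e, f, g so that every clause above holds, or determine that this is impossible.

Case e = 1:
(d') alone gives d = 0.
(a') alone gives a = 0.
(f) alone gives f = 1.
(g') alone gives g = 0.
(b) alone gives b = 1.
But (b') is also a unit clause — contradiction.
So e must be the other value — set e = 0.
(g) alone gives g = 1.
But (g') is also a unit clause — contradiction.
Either choice for e ends in contradiction.

UNSATISFIABLE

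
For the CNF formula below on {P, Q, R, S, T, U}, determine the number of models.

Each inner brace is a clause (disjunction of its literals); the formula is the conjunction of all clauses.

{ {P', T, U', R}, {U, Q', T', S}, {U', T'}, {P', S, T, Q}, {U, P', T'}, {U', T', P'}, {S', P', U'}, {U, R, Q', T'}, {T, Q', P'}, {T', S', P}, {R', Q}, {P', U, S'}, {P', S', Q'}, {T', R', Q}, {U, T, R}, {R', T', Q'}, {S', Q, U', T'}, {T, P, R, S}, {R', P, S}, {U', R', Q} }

There are 2^6 = 64 truth assignments over (P, Q, R, S, T, U).
Split on Q. With Q = 1, the clauses containing Q are satisfied and Q' drops from the rest; 3 of the 2^5 = 32 assignments to the other variables satisfy what remains.
With Q = 0, by the same count on the reduced clause set, 2 assignments work.
(One model: P=F, Q=F, R=F, S=F, T=T, U=F.)
Total: 3 + 2 = 5.

5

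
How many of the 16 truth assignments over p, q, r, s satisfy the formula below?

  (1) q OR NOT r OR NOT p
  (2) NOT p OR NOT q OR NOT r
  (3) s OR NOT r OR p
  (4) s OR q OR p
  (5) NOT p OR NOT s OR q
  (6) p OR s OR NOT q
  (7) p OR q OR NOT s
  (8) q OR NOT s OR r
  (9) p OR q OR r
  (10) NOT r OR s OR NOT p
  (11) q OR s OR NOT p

4

There are 2^4 = 16 truth assignments over (p, q, r, s).
Split on p. With p = true, the clauses containing p are satisfied and NOT p drops from the rest; 2 of the 2^3 = 8 assignments to the other variables satisfy what remains.
With p = false, by the same count on the reduced clause set, 2 assignments work.
Total: 2 + 2 = 4.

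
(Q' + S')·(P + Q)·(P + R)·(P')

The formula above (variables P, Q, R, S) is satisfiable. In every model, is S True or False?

False

Suppose S = 1.
(Q') alone gives Q = 0.
(P) alone gives P = 1.
Now (P') is unsatisfied and unit — conflict.
So every satisfying assignment has S = False.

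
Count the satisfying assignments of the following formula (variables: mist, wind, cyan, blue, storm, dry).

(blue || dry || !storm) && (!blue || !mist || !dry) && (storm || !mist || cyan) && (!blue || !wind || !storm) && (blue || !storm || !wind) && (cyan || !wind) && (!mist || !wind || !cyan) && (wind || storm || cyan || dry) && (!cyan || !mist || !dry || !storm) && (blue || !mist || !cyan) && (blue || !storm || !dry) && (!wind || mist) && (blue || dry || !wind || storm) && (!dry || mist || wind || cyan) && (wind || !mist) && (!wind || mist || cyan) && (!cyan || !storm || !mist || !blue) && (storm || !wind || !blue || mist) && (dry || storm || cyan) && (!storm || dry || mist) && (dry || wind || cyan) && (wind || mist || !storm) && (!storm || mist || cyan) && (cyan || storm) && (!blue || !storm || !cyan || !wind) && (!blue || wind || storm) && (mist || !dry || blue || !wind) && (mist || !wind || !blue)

2

There are 2^6 = 64 truth assignments over (mist, wind, cyan, blue, storm, dry).
Split on storm. With storm = true, the clauses containing storm are satisfied and !storm drops from the rest; 0 of the 2^5 = 32 assignments to the other variables satisfy what remains.
With storm = false, by the same count on the reduced clause set, 2 assignments work.
(One model: mist=F, wind=F, cyan=T, blue=F, storm=F, dry=F.)
Total: 0 + 2 = 2.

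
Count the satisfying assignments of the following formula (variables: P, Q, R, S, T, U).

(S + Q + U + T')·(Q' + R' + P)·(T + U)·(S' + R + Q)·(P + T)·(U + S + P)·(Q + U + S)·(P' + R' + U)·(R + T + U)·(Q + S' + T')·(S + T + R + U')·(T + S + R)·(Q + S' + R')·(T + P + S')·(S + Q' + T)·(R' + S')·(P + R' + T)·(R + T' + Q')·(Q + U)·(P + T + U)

7

There are 2^6 = 64 truth assignments over (P, Q, R, S, T, U).
Split on R. With R = 1, the clauses containing R are satisfied and R' drops from the rest; 4 of the 2^5 = 32 assignments to the other variables satisfy what remains.
With R = 0, by the same count on the reduced clause set, 3 assignments work.
(One model: P=F, Q=F, R=F, S=F, T=T, U=T.)
Total: 4 + 3 = 7.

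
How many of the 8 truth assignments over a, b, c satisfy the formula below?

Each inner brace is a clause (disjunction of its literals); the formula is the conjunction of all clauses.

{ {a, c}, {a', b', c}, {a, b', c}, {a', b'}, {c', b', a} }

There are 2^3 = 8 truth assignments over (a, b, c).
Split on b. With b = 1, the clauses containing b are satisfied and b' drops from the rest; 0 of the 2^2 = 4 assignments to the other variables satisfy what remains.
With b = 0, by the same count on the reduced clause set, 3 assignments work.
(One model: a=F, b=F, c=T.)
Total: 0 + 3 = 3.

3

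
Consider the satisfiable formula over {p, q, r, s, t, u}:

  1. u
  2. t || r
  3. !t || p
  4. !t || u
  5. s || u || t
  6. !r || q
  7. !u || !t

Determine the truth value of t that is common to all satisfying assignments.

False

Suppose t = true.
The clause (u) is unit, so u = true.
That conflicts with the unit clause (!u).
So every satisfying assignment has t = False.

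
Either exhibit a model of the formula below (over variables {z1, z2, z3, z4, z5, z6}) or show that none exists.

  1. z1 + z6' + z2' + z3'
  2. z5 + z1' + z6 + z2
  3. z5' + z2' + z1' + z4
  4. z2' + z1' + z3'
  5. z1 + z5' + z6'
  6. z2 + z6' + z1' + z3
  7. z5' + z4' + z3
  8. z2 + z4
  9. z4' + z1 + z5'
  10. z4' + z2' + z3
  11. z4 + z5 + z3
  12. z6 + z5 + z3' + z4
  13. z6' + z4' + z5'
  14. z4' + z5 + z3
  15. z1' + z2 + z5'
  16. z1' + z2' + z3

Suppose z2 = 1.
Suppose z1 = 0.
Suppose z6 = 0.
Suppose z4 = 1.
The clause (z5') is unit, so z5 = 0.
The clause (z3) is unit, so z3 = 1.
This assignment satisfies each clause.

z1: 0, z2: 1, z3: 1, z4: 1, z5: 0, z6: 0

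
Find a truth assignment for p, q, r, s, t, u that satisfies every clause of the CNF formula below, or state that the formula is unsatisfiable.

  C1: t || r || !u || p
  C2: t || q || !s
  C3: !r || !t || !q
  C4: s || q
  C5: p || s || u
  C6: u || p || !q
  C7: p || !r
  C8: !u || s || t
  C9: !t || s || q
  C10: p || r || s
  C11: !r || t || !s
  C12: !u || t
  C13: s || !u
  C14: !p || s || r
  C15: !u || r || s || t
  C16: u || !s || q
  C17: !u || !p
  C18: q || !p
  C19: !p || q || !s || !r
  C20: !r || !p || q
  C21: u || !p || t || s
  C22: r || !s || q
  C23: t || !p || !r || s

p: true, q: true, r: false, s: true, t: true, u: false

Branch on s: set s = true.
Branch on t: set t = true.
Branch on r: set r = false.
From the singleton clause (q), q = true.
Branch on u: set u = false.
From the singleton clause (p), p = true.
Every clause now holds.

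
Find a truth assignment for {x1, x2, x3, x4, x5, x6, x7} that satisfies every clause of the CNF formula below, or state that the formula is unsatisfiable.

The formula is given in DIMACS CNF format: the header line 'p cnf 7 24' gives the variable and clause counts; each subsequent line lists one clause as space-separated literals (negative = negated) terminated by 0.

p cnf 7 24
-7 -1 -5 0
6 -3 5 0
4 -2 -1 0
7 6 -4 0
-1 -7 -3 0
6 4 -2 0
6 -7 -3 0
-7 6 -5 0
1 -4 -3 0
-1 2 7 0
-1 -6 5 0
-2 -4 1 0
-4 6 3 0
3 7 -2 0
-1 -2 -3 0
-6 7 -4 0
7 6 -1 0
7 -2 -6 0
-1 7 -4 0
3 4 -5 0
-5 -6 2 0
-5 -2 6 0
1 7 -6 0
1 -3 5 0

Case x7 = True:
Case x1 = False:
Case x6 = False:
From the singleton clause (¬x3), x3 = False.
From the singleton clause (¬x5), x5 = False.
From the singleton clause (¬x4), x4 = False.
From the singleton clause (¬x2), x2 = False.
Every clause now holds.

x1=False; x2=False; x3=False; x4=False; x5=False; x6=False; x7=True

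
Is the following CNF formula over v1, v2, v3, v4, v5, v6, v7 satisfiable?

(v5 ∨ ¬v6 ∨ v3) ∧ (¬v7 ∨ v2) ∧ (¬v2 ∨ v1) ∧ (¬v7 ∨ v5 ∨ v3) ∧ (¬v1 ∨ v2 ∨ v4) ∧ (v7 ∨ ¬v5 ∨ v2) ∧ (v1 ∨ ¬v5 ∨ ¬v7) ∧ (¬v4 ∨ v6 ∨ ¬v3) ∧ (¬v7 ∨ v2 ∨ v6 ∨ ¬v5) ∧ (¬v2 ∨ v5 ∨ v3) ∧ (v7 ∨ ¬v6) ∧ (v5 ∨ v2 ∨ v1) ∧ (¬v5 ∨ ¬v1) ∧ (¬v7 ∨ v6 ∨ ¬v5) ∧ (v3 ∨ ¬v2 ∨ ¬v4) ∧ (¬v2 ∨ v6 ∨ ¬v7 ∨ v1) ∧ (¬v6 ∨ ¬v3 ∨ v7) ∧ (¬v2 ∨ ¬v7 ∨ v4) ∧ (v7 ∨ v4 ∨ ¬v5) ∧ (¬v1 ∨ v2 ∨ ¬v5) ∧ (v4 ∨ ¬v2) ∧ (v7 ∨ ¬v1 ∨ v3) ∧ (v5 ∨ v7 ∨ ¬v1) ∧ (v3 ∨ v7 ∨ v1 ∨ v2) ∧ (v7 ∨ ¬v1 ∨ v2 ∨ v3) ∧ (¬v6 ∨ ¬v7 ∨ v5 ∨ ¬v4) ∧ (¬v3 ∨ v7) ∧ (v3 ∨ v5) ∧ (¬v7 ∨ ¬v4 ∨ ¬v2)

Branch on v7: set v7 = False.
(¬v6) alone gives v6 = False.
(¬v3) alone gives v3 = False.
(¬v1) alone gives v1 = False.
(¬v2) alone gives v2 = False.
That conflicts with the unit clause (v2).
So v7 must be the other value — set v7 = True.
(v2) alone gives v2 = True.
(v1) alone gives v1 = True.
(¬v5) alone gives v5 = False.
(v3) alone gives v3 = True.
(v4) alone gives v4 = True.
That conflicts with the unit clause (¬v4).
Either choice for v7 ends in contradiction.
No assignment satisfies every clause.

No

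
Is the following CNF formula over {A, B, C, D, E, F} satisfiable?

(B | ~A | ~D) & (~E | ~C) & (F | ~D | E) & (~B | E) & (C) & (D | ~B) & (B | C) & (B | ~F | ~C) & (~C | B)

(C) alone gives C = 1.
(~E) alone gives E = 0.
(~B) alone gives B = 0.
But (B) is also a unit clause — contradiction.
No assignment satisfies every clause.

Unsatisfiable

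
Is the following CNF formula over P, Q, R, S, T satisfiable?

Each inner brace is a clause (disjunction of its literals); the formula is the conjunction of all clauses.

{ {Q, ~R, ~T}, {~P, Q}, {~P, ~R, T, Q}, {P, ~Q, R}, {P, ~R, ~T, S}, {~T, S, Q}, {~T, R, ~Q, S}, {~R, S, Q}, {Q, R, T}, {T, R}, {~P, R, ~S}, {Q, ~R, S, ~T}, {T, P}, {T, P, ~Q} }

Satisfiable

Suppose P = 1.
(Q) alone gives Q = 1.
Suppose T = 1.
Suppose R = 1.
Every clause is now satisfied; S is unconstrained.
A satisfying assignment: P=1,  Q=1,  R=1,  S=1,  T=1.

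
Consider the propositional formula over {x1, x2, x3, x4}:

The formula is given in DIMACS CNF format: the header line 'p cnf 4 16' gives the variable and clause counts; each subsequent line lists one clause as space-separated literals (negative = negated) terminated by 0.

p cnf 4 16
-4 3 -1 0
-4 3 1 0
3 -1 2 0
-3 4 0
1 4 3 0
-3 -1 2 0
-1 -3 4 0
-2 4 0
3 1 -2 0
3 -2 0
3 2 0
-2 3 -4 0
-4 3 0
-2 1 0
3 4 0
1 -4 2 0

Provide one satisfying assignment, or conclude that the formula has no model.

Suppose x3 = True.
The clause (x4) is unit, so x4 = True.
Suppose x1 = True.
The clause (x2) is unit, so x2 = True.
Every clause now holds.

x1: True; x2: True; x3: True; x4: True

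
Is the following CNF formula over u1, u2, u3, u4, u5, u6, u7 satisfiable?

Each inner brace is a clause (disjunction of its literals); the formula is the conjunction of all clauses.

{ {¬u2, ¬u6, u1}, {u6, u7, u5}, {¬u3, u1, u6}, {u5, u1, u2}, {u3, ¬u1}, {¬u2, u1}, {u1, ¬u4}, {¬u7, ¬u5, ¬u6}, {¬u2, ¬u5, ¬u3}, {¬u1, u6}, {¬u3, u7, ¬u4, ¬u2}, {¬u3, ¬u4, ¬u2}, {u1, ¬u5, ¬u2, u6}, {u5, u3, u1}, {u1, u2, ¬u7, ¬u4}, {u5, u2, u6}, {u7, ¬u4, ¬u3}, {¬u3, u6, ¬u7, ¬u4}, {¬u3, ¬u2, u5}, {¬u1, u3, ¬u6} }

Case u3 = False:
The clause (¬u1) is unit, so u1 = False.
The clause (¬u2) is unit, so u2 = False.
The clause (u5) is unit, so u5 = True.
The clause (¬u4) is unit, so u4 = False.
Case u7 = False:
No clause remains; u6 is free.
A satisfying assignment: u1=False; u2=False; u3=False; u4=False; u5=True; u6=False; u7=False.

Satisfiable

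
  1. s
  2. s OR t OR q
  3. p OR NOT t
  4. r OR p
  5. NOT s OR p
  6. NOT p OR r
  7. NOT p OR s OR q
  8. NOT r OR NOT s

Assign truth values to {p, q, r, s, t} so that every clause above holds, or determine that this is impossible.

UNSATISFIABLE

From the singleton clause (s), s = true.
From the singleton clause (p), p = true.
From the singleton clause (r), r = true.
Now (NOT r) is unsatisfied and unit — conflict.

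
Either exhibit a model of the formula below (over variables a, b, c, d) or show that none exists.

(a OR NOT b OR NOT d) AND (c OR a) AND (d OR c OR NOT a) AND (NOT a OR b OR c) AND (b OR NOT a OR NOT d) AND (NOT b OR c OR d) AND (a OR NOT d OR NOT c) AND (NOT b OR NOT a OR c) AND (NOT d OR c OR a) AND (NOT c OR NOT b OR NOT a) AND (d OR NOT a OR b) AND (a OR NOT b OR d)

a ↦ false,  b ↦ false,  c ↦ true,  d ↦ false

Branch on c: set c = true.
Branch on a: set a = false.
Unit clause (NOT d) forces d = false.
Unit clause (NOT b) forces b = false.
All clauses are satisfied.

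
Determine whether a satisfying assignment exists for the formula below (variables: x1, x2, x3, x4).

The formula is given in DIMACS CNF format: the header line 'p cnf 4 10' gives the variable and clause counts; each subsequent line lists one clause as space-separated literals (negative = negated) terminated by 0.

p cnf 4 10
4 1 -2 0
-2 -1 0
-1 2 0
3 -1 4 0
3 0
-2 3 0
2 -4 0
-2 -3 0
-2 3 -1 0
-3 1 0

Unsatisfiable

(x3) alone gives x3 = True.
(¬x2) alone gives x2 = False.
(¬x1) alone gives x1 = False.
Now (x1) is unsatisfied and unit — conflict.
No assignment satisfies every clause.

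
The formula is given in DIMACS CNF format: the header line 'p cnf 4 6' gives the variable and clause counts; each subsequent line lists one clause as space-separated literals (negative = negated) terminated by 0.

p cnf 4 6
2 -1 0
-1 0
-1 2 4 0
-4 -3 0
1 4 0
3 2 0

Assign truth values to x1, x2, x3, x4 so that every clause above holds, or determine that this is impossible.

x1=False; x2=True; x3=False; x4=True

(¬x1) alone gives x1 = False.
(x4) alone gives x4 = True.
(¬x3) alone gives x3 = False.
(x2) alone gives x2 = True.
Every clause now holds.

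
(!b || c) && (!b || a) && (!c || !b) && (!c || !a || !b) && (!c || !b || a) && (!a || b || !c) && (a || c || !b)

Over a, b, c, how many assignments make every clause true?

3

There are 2^3 = 8 truth assignments over (a, b, c).
Split on a. With a = true, the clauses containing a are satisfied and !a drops from the rest; 1 of the 2^2 = 4 assignments to the other variables satisfy what remains.
With a = false, by the same count on the reduced clause set, 2 assignments work.
(One model: a=F, b=F, c=F.)
Total: 1 + 2 = 3.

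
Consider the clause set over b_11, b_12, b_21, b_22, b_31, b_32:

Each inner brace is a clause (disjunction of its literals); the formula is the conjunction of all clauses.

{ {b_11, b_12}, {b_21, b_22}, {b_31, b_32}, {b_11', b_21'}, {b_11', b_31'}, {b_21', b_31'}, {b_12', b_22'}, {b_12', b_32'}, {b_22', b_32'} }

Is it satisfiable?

No, unsatisfiable

Case b_11 = 1:
The clause (b_21') is unit, so b_21 = 0.
The clause (b_22) is unit, so b_22 = 1.
The clause (b_31') is unit, so b_31 = 0.
The clause (b_32) is unit, so b_32 = 1.
That conflicts with the unit clause (b_32').
Undo b_11 and try b_11 = 0.
The clause (b_12) is unit, so b_12 = 1.
The clause (b_22') is unit, so b_22 = 0.
The clause (b_21) is unit, so b_21 = 1.
The clause (b_31') is unit, so b_31 = 0.
The clause (b_32) is unit, so b_32 = 1.
That conflicts with the unit clause (b_32').
Both values of b_11 lead to a conflict.
No assignment satisfies every clause.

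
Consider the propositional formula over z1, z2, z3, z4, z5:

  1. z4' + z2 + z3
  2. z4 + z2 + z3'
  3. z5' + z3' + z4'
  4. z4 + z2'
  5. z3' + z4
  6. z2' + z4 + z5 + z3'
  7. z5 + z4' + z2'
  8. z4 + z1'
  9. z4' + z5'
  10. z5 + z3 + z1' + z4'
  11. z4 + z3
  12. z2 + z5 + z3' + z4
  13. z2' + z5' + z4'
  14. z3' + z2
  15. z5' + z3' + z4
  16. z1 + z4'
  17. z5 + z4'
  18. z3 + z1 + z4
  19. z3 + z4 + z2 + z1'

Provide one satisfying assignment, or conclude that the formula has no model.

Try z4 = 1.
Unit clause (z5') forces z5 = 0.
Now (z5) is unsatisfied and unit — conflict.
Backtrack on z4: now try z4 = 0.
Unit clause (z2') forces z2 = 0.
Unit clause (z3') forces z3 = 0.
Now (z3) is unsatisfied and unit — conflict.
Both values of z4 lead to a conflict.

UNSATISFIABLE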